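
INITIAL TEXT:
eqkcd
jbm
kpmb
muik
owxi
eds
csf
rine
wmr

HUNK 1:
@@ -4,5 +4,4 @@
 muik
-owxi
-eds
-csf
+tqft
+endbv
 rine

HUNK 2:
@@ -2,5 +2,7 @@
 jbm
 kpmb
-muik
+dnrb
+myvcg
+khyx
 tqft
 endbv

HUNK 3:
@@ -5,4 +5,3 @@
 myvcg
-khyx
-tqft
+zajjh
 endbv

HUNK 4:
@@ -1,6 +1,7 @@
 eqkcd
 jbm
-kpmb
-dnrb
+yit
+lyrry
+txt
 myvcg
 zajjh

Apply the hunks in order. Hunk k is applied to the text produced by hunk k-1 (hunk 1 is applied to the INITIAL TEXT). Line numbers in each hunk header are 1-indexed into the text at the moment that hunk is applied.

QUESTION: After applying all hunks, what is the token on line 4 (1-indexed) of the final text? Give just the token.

Hunk 1: at line 4 remove [owxi,eds,csf] add [tqft,endbv] -> 8 lines: eqkcd jbm kpmb muik tqft endbv rine wmr
Hunk 2: at line 2 remove [muik] add [dnrb,myvcg,khyx] -> 10 lines: eqkcd jbm kpmb dnrb myvcg khyx tqft endbv rine wmr
Hunk 3: at line 5 remove [khyx,tqft] add [zajjh] -> 9 lines: eqkcd jbm kpmb dnrb myvcg zajjh endbv rine wmr
Hunk 4: at line 1 remove [kpmb,dnrb] add [yit,lyrry,txt] -> 10 lines: eqkcd jbm yit lyrry txt myvcg zajjh endbv rine wmr
Final line 4: lyrry

Answer: lyrry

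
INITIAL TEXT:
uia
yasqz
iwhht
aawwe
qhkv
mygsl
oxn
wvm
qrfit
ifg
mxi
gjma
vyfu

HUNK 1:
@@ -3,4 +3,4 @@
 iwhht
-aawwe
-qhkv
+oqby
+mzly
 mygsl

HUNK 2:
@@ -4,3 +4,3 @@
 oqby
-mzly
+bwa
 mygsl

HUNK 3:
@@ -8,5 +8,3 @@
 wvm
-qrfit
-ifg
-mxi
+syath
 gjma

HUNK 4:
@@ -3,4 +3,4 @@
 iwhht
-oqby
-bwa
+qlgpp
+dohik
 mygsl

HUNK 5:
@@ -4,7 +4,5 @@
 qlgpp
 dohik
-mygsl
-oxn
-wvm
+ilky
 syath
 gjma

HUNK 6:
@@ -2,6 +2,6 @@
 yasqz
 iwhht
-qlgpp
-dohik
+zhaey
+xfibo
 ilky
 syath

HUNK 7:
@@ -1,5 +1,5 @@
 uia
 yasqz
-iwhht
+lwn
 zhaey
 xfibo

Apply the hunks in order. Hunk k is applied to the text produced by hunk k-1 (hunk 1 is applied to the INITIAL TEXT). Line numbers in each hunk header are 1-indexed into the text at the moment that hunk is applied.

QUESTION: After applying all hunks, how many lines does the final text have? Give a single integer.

Hunk 1: at line 3 remove [aawwe,qhkv] add [oqby,mzly] -> 13 lines: uia yasqz iwhht oqby mzly mygsl oxn wvm qrfit ifg mxi gjma vyfu
Hunk 2: at line 4 remove [mzly] add [bwa] -> 13 lines: uia yasqz iwhht oqby bwa mygsl oxn wvm qrfit ifg mxi gjma vyfu
Hunk 3: at line 8 remove [qrfit,ifg,mxi] add [syath] -> 11 lines: uia yasqz iwhht oqby bwa mygsl oxn wvm syath gjma vyfu
Hunk 4: at line 3 remove [oqby,bwa] add [qlgpp,dohik] -> 11 lines: uia yasqz iwhht qlgpp dohik mygsl oxn wvm syath gjma vyfu
Hunk 5: at line 4 remove [mygsl,oxn,wvm] add [ilky] -> 9 lines: uia yasqz iwhht qlgpp dohik ilky syath gjma vyfu
Hunk 6: at line 2 remove [qlgpp,dohik] add [zhaey,xfibo] -> 9 lines: uia yasqz iwhht zhaey xfibo ilky syath gjma vyfu
Hunk 7: at line 1 remove [iwhht] add [lwn] -> 9 lines: uia yasqz lwn zhaey xfibo ilky syath gjma vyfu
Final line count: 9

Answer: 9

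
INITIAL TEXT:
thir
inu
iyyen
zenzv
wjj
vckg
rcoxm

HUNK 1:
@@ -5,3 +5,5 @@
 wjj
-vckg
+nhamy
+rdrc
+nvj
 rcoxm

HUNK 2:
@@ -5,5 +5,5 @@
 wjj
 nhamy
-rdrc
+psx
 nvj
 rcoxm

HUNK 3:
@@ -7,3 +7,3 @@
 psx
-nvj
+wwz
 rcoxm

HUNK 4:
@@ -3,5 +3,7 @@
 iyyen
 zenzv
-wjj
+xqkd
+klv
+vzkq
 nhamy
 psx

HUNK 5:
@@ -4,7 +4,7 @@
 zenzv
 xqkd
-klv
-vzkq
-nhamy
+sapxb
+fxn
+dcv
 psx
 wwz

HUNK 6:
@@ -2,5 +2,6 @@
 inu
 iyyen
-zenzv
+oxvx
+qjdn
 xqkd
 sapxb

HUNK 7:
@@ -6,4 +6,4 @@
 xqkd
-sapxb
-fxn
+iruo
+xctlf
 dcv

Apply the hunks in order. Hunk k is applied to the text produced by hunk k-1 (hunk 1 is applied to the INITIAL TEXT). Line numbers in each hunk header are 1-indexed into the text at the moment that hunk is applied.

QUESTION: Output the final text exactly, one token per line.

Hunk 1: at line 5 remove [vckg] add [nhamy,rdrc,nvj] -> 9 lines: thir inu iyyen zenzv wjj nhamy rdrc nvj rcoxm
Hunk 2: at line 5 remove [rdrc] add [psx] -> 9 lines: thir inu iyyen zenzv wjj nhamy psx nvj rcoxm
Hunk 3: at line 7 remove [nvj] add [wwz] -> 9 lines: thir inu iyyen zenzv wjj nhamy psx wwz rcoxm
Hunk 4: at line 3 remove [wjj] add [xqkd,klv,vzkq] -> 11 lines: thir inu iyyen zenzv xqkd klv vzkq nhamy psx wwz rcoxm
Hunk 5: at line 4 remove [klv,vzkq,nhamy] add [sapxb,fxn,dcv] -> 11 lines: thir inu iyyen zenzv xqkd sapxb fxn dcv psx wwz rcoxm
Hunk 6: at line 2 remove [zenzv] add [oxvx,qjdn] -> 12 lines: thir inu iyyen oxvx qjdn xqkd sapxb fxn dcv psx wwz rcoxm
Hunk 7: at line 6 remove [sapxb,fxn] add [iruo,xctlf] -> 12 lines: thir inu iyyen oxvx qjdn xqkd iruo xctlf dcv psx wwz rcoxm

Answer: thir
inu
iyyen
oxvx
qjdn
xqkd
iruo
xctlf
dcv
psx
wwz
rcoxm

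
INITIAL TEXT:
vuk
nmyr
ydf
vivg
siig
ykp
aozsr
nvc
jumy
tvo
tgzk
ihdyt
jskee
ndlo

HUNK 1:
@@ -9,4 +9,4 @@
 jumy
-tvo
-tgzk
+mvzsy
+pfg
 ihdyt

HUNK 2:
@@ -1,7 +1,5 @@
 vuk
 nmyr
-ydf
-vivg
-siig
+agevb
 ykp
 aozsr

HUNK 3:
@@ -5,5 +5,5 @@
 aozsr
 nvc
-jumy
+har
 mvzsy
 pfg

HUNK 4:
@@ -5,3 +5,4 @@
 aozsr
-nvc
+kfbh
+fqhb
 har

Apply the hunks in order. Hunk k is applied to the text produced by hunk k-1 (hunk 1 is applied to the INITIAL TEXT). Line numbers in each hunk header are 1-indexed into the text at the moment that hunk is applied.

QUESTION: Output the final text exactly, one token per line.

Answer: vuk
nmyr
agevb
ykp
aozsr
kfbh
fqhb
har
mvzsy
pfg
ihdyt
jskee
ndlo

Derivation:
Hunk 1: at line 9 remove [tvo,tgzk] add [mvzsy,pfg] -> 14 lines: vuk nmyr ydf vivg siig ykp aozsr nvc jumy mvzsy pfg ihdyt jskee ndlo
Hunk 2: at line 1 remove [ydf,vivg,siig] add [agevb] -> 12 lines: vuk nmyr agevb ykp aozsr nvc jumy mvzsy pfg ihdyt jskee ndlo
Hunk 3: at line 5 remove [jumy] add [har] -> 12 lines: vuk nmyr agevb ykp aozsr nvc har mvzsy pfg ihdyt jskee ndlo
Hunk 4: at line 5 remove [nvc] add [kfbh,fqhb] -> 13 lines: vuk nmyr agevb ykp aozsr kfbh fqhb har mvzsy pfg ihdyt jskee ndlo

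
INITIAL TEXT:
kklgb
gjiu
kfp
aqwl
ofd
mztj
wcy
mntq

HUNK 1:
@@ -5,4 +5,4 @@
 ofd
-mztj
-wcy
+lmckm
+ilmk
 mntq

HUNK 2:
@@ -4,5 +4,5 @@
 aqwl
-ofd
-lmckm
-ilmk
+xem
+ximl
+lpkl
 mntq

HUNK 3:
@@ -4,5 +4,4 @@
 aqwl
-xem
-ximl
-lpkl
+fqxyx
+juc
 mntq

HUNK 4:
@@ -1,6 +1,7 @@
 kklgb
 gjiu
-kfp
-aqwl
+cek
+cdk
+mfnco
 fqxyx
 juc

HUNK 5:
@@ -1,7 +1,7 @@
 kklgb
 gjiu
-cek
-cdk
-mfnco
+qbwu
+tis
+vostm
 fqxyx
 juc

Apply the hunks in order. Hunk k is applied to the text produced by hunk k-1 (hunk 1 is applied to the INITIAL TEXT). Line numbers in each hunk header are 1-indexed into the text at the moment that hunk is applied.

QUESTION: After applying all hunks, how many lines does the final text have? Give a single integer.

Hunk 1: at line 5 remove [mztj,wcy] add [lmckm,ilmk] -> 8 lines: kklgb gjiu kfp aqwl ofd lmckm ilmk mntq
Hunk 2: at line 4 remove [ofd,lmckm,ilmk] add [xem,ximl,lpkl] -> 8 lines: kklgb gjiu kfp aqwl xem ximl lpkl mntq
Hunk 3: at line 4 remove [xem,ximl,lpkl] add [fqxyx,juc] -> 7 lines: kklgb gjiu kfp aqwl fqxyx juc mntq
Hunk 4: at line 1 remove [kfp,aqwl] add [cek,cdk,mfnco] -> 8 lines: kklgb gjiu cek cdk mfnco fqxyx juc mntq
Hunk 5: at line 1 remove [cek,cdk,mfnco] add [qbwu,tis,vostm] -> 8 lines: kklgb gjiu qbwu tis vostm fqxyx juc mntq
Final line count: 8

Answer: 8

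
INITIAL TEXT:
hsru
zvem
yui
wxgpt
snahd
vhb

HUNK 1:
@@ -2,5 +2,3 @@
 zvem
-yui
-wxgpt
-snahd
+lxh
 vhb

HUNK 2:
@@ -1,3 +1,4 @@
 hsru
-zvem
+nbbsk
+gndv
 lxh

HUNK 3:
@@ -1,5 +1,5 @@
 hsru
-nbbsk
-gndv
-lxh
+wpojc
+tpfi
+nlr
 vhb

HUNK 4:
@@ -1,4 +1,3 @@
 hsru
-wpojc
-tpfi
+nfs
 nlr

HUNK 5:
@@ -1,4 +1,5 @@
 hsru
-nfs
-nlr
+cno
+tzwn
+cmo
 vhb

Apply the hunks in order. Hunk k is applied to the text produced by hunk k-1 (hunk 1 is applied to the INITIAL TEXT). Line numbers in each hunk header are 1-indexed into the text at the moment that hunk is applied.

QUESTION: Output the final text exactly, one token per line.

Hunk 1: at line 2 remove [yui,wxgpt,snahd] add [lxh] -> 4 lines: hsru zvem lxh vhb
Hunk 2: at line 1 remove [zvem] add [nbbsk,gndv] -> 5 lines: hsru nbbsk gndv lxh vhb
Hunk 3: at line 1 remove [nbbsk,gndv,lxh] add [wpojc,tpfi,nlr] -> 5 lines: hsru wpojc tpfi nlr vhb
Hunk 4: at line 1 remove [wpojc,tpfi] add [nfs] -> 4 lines: hsru nfs nlr vhb
Hunk 5: at line 1 remove [nfs,nlr] add [cno,tzwn,cmo] -> 5 lines: hsru cno tzwn cmo vhb

Answer: hsru
cno
tzwn
cmo
vhb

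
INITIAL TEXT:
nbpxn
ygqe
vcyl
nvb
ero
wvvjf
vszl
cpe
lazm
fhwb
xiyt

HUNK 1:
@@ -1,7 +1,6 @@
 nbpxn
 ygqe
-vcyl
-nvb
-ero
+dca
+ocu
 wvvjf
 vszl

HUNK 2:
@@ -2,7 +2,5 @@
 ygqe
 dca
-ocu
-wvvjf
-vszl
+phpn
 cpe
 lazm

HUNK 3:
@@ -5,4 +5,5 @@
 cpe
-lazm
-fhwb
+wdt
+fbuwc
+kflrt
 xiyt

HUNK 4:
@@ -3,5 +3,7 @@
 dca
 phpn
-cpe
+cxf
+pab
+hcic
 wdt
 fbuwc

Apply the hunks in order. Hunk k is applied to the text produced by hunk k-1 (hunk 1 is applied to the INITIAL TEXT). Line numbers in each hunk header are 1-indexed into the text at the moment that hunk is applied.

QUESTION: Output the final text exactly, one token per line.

Answer: nbpxn
ygqe
dca
phpn
cxf
pab
hcic
wdt
fbuwc
kflrt
xiyt

Derivation:
Hunk 1: at line 1 remove [vcyl,nvb,ero] add [dca,ocu] -> 10 lines: nbpxn ygqe dca ocu wvvjf vszl cpe lazm fhwb xiyt
Hunk 2: at line 2 remove [ocu,wvvjf,vszl] add [phpn] -> 8 lines: nbpxn ygqe dca phpn cpe lazm fhwb xiyt
Hunk 3: at line 5 remove [lazm,fhwb] add [wdt,fbuwc,kflrt] -> 9 lines: nbpxn ygqe dca phpn cpe wdt fbuwc kflrt xiyt
Hunk 4: at line 3 remove [cpe] add [cxf,pab,hcic] -> 11 lines: nbpxn ygqe dca phpn cxf pab hcic wdt fbuwc kflrt xiyt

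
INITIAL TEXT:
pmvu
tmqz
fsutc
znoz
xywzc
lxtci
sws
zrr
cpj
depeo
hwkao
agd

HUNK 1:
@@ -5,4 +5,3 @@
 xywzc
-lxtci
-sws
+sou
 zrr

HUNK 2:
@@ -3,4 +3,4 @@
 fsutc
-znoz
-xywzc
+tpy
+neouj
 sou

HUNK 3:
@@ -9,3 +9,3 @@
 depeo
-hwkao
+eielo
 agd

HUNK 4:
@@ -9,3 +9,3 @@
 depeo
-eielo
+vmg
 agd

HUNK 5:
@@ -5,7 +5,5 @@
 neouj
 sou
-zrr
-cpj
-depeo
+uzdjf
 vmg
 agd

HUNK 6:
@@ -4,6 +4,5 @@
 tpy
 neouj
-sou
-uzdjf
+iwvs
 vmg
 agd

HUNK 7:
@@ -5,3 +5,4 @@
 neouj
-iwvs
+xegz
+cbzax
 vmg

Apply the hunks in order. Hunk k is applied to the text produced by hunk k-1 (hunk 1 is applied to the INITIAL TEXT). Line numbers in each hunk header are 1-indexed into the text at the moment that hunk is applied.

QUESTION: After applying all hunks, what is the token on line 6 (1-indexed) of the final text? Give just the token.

Answer: xegz

Derivation:
Hunk 1: at line 5 remove [lxtci,sws] add [sou] -> 11 lines: pmvu tmqz fsutc znoz xywzc sou zrr cpj depeo hwkao agd
Hunk 2: at line 3 remove [znoz,xywzc] add [tpy,neouj] -> 11 lines: pmvu tmqz fsutc tpy neouj sou zrr cpj depeo hwkao agd
Hunk 3: at line 9 remove [hwkao] add [eielo] -> 11 lines: pmvu tmqz fsutc tpy neouj sou zrr cpj depeo eielo agd
Hunk 4: at line 9 remove [eielo] add [vmg] -> 11 lines: pmvu tmqz fsutc tpy neouj sou zrr cpj depeo vmg agd
Hunk 5: at line 5 remove [zrr,cpj,depeo] add [uzdjf] -> 9 lines: pmvu tmqz fsutc tpy neouj sou uzdjf vmg agd
Hunk 6: at line 4 remove [sou,uzdjf] add [iwvs] -> 8 lines: pmvu tmqz fsutc tpy neouj iwvs vmg agd
Hunk 7: at line 5 remove [iwvs] add [xegz,cbzax] -> 9 lines: pmvu tmqz fsutc tpy neouj xegz cbzax vmg agd
Final line 6: xegz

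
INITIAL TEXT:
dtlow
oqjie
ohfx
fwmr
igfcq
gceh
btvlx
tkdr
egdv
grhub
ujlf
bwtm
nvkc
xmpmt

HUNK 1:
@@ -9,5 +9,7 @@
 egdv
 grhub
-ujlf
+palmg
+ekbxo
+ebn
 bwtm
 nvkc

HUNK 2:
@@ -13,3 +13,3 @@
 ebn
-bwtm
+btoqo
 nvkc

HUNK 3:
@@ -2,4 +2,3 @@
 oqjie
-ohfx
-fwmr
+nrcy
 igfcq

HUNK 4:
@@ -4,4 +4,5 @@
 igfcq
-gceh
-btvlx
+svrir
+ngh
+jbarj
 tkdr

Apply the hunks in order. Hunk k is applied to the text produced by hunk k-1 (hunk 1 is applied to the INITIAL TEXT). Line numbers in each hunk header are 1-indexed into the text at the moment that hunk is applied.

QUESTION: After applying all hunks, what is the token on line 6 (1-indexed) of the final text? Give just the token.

Hunk 1: at line 9 remove [ujlf] add [palmg,ekbxo,ebn] -> 16 lines: dtlow oqjie ohfx fwmr igfcq gceh btvlx tkdr egdv grhub palmg ekbxo ebn bwtm nvkc xmpmt
Hunk 2: at line 13 remove [bwtm] add [btoqo] -> 16 lines: dtlow oqjie ohfx fwmr igfcq gceh btvlx tkdr egdv grhub palmg ekbxo ebn btoqo nvkc xmpmt
Hunk 3: at line 2 remove [ohfx,fwmr] add [nrcy] -> 15 lines: dtlow oqjie nrcy igfcq gceh btvlx tkdr egdv grhub palmg ekbxo ebn btoqo nvkc xmpmt
Hunk 4: at line 4 remove [gceh,btvlx] add [svrir,ngh,jbarj] -> 16 lines: dtlow oqjie nrcy igfcq svrir ngh jbarj tkdr egdv grhub palmg ekbxo ebn btoqo nvkc xmpmt
Final line 6: ngh

Answer: ngh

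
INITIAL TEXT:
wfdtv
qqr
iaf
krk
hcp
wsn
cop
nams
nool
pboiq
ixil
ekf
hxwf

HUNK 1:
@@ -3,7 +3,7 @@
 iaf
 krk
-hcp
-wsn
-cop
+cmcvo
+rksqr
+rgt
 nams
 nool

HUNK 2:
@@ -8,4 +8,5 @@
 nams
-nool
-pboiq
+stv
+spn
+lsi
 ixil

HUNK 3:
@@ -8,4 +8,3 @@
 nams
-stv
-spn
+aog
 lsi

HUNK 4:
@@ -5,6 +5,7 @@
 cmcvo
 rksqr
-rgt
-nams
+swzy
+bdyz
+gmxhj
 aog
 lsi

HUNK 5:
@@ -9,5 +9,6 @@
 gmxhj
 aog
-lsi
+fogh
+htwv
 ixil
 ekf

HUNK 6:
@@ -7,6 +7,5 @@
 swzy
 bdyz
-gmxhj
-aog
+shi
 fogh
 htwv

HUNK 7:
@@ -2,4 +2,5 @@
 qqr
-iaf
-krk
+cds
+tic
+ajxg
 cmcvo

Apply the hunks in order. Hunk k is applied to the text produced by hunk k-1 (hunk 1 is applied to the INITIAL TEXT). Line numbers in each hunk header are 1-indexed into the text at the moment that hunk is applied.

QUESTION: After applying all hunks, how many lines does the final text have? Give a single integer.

Hunk 1: at line 3 remove [hcp,wsn,cop] add [cmcvo,rksqr,rgt] -> 13 lines: wfdtv qqr iaf krk cmcvo rksqr rgt nams nool pboiq ixil ekf hxwf
Hunk 2: at line 8 remove [nool,pboiq] add [stv,spn,lsi] -> 14 lines: wfdtv qqr iaf krk cmcvo rksqr rgt nams stv spn lsi ixil ekf hxwf
Hunk 3: at line 8 remove [stv,spn] add [aog] -> 13 lines: wfdtv qqr iaf krk cmcvo rksqr rgt nams aog lsi ixil ekf hxwf
Hunk 4: at line 5 remove [rgt,nams] add [swzy,bdyz,gmxhj] -> 14 lines: wfdtv qqr iaf krk cmcvo rksqr swzy bdyz gmxhj aog lsi ixil ekf hxwf
Hunk 5: at line 9 remove [lsi] add [fogh,htwv] -> 15 lines: wfdtv qqr iaf krk cmcvo rksqr swzy bdyz gmxhj aog fogh htwv ixil ekf hxwf
Hunk 6: at line 7 remove [gmxhj,aog] add [shi] -> 14 lines: wfdtv qqr iaf krk cmcvo rksqr swzy bdyz shi fogh htwv ixil ekf hxwf
Hunk 7: at line 2 remove [iaf,krk] add [cds,tic,ajxg] -> 15 lines: wfdtv qqr cds tic ajxg cmcvo rksqr swzy bdyz shi fogh htwv ixil ekf hxwf
Final line count: 15

Answer: 15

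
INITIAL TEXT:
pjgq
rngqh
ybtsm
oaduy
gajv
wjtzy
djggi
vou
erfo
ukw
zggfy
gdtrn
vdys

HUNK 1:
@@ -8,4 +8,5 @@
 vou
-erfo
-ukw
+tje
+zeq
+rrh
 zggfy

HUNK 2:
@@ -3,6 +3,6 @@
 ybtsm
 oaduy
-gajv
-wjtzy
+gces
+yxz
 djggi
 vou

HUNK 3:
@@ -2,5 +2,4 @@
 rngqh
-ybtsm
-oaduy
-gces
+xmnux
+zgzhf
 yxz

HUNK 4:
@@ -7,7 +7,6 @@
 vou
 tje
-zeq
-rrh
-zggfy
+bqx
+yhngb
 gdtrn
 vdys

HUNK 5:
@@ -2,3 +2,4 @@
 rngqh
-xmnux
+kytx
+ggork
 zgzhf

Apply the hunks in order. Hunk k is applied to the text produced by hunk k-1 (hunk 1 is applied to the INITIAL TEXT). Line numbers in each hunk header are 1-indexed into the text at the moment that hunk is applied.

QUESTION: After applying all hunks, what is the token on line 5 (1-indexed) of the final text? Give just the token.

Answer: zgzhf

Derivation:
Hunk 1: at line 8 remove [erfo,ukw] add [tje,zeq,rrh] -> 14 lines: pjgq rngqh ybtsm oaduy gajv wjtzy djggi vou tje zeq rrh zggfy gdtrn vdys
Hunk 2: at line 3 remove [gajv,wjtzy] add [gces,yxz] -> 14 lines: pjgq rngqh ybtsm oaduy gces yxz djggi vou tje zeq rrh zggfy gdtrn vdys
Hunk 3: at line 2 remove [ybtsm,oaduy,gces] add [xmnux,zgzhf] -> 13 lines: pjgq rngqh xmnux zgzhf yxz djggi vou tje zeq rrh zggfy gdtrn vdys
Hunk 4: at line 7 remove [zeq,rrh,zggfy] add [bqx,yhngb] -> 12 lines: pjgq rngqh xmnux zgzhf yxz djggi vou tje bqx yhngb gdtrn vdys
Hunk 5: at line 2 remove [xmnux] add [kytx,ggork] -> 13 lines: pjgq rngqh kytx ggork zgzhf yxz djggi vou tje bqx yhngb gdtrn vdys
Final line 5: zgzhf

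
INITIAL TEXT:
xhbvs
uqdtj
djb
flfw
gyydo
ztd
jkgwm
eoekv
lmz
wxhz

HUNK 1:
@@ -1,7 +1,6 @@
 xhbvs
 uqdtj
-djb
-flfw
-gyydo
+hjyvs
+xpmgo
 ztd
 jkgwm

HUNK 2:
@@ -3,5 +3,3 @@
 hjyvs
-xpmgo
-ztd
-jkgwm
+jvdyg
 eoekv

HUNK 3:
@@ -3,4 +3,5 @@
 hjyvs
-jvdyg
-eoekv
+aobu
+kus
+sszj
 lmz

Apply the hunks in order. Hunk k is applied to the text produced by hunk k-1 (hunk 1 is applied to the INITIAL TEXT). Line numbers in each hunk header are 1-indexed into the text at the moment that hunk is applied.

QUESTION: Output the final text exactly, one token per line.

Hunk 1: at line 1 remove [djb,flfw,gyydo] add [hjyvs,xpmgo] -> 9 lines: xhbvs uqdtj hjyvs xpmgo ztd jkgwm eoekv lmz wxhz
Hunk 2: at line 3 remove [xpmgo,ztd,jkgwm] add [jvdyg] -> 7 lines: xhbvs uqdtj hjyvs jvdyg eoekv lmz wxhz
Hunk 3: at line 3 remove [jvdyg,eoekv] add [aobu,kus,sszj] -> 8 lines: xhbvs uqdtj hjyvs aobu kus sszj lmz wxhz

Answer: xhbvs
uqdtj
hjyvs
aobu
kus
sszj
lmz
wxhz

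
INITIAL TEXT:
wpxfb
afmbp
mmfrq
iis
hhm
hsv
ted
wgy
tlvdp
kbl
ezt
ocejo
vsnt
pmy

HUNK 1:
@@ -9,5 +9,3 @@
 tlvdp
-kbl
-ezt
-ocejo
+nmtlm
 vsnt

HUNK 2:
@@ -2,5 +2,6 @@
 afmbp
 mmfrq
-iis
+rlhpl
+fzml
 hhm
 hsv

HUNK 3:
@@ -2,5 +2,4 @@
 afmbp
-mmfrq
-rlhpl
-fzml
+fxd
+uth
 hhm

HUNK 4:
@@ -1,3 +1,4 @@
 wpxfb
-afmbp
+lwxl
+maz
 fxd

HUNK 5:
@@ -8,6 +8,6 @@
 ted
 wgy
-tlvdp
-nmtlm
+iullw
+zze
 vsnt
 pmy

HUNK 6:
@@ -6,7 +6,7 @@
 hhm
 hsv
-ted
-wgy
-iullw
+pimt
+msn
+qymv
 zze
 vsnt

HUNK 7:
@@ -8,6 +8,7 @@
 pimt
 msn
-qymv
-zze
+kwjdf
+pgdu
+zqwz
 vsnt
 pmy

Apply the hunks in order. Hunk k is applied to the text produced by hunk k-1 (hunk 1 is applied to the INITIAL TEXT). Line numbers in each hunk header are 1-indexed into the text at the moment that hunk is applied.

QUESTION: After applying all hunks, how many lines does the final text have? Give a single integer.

Answer: 14

Derivation:
Hunk 1: at line 9 remove [kbl,ezt,ocejo] add [nmtlm] -> 12 lines: wpxfb afmbp mmfrq iis hhm hsv ted wgy tlvdp nmtlm vsnt pmy
Hunk 2: at line 2 remove [iis] add [rlhpl,fzml] -> 13 lines: wpxfb afmbp mmfrq rlhpl fzml hhm hsv ted wgy tlvdp nmtlm vsnt pmy
Hunk 3: at line 2 remove [mmfrq,rlhpl,fzml] add [fxd,uth] -> 12 lines: wpxfb afmbp fxd uth hhm hsv ted wgy tlvdp nmtlm vsnt pmy
Hunk 4: at line 1 remove [afmbp] add [lwxl,maz] -> 13 lines: wpxfb lwxl maz fxd uth hhm hsv ted wgy tlvdp nmtlm vsnt pmy
Hunk 5: at line 8 remove [tlvdp,nmtlm] add [iullw,zze] -> 13 lines: wpxfb lwxl maz fxd uth hhm hsv ted wgy iullw zze vsnt pmy
Hunk 6: at line 6 remove [ted,wgy,iullw] add [pimt,msn,qymv] -> 13 lines: wpxfb lwxl maz fxd uth hhm hsv pimt msn qymv zze vsnt pmy
Hunk 7: at line 8 remove [qymv,zze] add [kwjdf,pgdu,zqwz] -> 14 lines: wpxfb lwxl maz fxd uth hhm hsv pimt msn kwjdf pgdu zqwz vsnt pmy
Final line count: 14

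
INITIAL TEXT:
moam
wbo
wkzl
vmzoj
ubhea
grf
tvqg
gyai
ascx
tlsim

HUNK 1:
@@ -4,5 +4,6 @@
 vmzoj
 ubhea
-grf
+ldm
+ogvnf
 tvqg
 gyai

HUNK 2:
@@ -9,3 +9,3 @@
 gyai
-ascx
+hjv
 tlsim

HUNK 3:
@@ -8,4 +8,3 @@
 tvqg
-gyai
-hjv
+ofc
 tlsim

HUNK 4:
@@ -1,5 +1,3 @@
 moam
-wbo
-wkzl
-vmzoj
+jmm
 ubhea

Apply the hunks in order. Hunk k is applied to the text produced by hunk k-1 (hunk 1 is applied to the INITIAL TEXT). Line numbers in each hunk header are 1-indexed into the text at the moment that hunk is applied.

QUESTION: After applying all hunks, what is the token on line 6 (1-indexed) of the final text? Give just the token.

Hunk 1: at line 4 remove [grf] add [ldm,ogvnf] -> 11 lines: moam wbo wkzl vmzoj ubhea ldm ogvnf tvqg gyai ascx tlsim
Hunk 2: at line 9 remove [ascx] add [hjv] -> 11 lines: moam wbo wkzl vmzoj ubhea ldm ogvnf tvqg gyai hjv tlsim
Hunk 3: at line 8 remove [gyai,hjv] add [ofc] -> 10 lines: moam wbo wkzl vmzoj ubhea ldm ogvnf tvqg ofc tlsim
Hunk 4: at line 1 remove [wbo,wkzl,vmzoj] add [jmm] -> 8 lines: moam jmm ubhea ldm ogvnf tvqg ofc tlsim
Final line 6: tvqg

Answer: tvqg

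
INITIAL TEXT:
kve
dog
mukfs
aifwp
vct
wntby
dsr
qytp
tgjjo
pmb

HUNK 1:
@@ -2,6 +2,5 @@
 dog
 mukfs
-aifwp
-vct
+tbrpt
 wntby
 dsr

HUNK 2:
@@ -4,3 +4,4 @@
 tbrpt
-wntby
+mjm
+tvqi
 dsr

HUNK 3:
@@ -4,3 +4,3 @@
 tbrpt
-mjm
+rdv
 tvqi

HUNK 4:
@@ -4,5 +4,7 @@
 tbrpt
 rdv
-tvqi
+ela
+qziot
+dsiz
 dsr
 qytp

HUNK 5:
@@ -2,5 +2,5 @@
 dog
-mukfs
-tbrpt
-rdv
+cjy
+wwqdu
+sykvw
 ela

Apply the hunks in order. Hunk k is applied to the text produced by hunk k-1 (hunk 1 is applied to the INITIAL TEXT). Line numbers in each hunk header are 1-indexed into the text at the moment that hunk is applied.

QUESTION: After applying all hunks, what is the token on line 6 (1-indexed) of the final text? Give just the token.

Hunk 1: at line 2 remove [aifwp,vct] add [tbrpt] -> 9 lines: kve dog mukfs tbrpt wntby dsr qytp tgjjo pmb
Hunk 2: at line 4 remove [wntby] add [mjm,tvqi] -> 10 lines: kve dog mukfs tbrpt mjm tvqi dsr qytp tgjjo pmb
Hunk 3: at line 4 remove [mjm] add [rdv] -> 10 lines: kve dog mukfs tbrpt rdv tvqi dsr qytp tgjjo pmb
Hunk 4: at line 4 remove [tvqi] add [ela,qziot,dsiz] -> 12 lines: kve dog mukfs tbrpt rdv ela qziot dsiz dsr qytp tgjjo pmb
Hunk 5: at line 2 remove [mukfs,tbrpt,rdv] add [cjy,wwqdu,sykvw] -> 12 lines: kve dog cjy wwqdu sykvw ela qziot dsiz dsr qytp tgjjo pmb
Final line 6: ela

Answer: ela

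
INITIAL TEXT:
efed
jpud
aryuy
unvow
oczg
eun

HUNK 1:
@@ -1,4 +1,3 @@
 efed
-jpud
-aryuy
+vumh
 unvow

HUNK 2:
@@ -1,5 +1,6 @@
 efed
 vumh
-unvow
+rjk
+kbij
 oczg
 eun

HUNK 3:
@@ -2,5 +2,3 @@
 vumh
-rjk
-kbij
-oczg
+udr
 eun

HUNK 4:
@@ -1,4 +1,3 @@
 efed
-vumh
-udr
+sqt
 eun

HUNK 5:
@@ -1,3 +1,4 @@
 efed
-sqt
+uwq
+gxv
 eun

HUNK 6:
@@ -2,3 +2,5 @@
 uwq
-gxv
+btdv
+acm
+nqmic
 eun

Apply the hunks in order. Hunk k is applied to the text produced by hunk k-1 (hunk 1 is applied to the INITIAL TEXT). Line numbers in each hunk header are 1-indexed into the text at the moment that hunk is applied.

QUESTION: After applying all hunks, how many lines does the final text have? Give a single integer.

Answer: 6

Derivation:
Hunk 1: at line 1 remove [jpud,aryuy] add [vumh] -> 5 lines: efed vumh unvow oczg eun
Hunk 2: at line 1 remove [unvow] add [rjk,kbij] -> 6 lines: efed vumh rjk kbij oczg eun
Hunk 3: at line 2 remove [rjk,kbij,oczg] add [udr] -> 4 lines: efed vumh udr eun
Hunk 4: at line 1 remove [vumh,udr] add [sqt] -> 3 lines: efed sqt eun
Hunk 5: at line 1 remove [sqt] add [uwq,gxv] -> 4 lines: efed uwq gxv eun
Hunk 6: at line 2 remove [gxv] add [btdv,acm,nqmic] -> 6 lines: efed uwq btdv acm nqmic eun
Final line count: 6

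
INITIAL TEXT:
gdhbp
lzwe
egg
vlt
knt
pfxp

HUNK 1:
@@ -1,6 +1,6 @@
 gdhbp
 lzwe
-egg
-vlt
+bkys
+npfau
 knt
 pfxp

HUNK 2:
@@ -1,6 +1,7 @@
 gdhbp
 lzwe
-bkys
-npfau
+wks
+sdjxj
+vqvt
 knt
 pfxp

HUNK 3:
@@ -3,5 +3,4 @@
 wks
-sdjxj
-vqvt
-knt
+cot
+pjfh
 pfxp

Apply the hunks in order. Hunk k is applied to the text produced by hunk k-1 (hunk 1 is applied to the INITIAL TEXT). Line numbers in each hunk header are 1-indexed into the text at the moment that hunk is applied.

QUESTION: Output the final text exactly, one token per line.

Hunk 1: at line 1 remove [egg,vlt] add [bkys,npfau] -> 6 lines: gdhbp lzwe bkys npfau knt pfxp
Hunk 2: at line 1 remove [bkys,npfau] add [wks,sdjxj,vqvt] -> 7 lines: gdhbp lzwe wks sdjxj vqvt knt pfxp
Hunk 3: at line 3 remove [sdjxj,vqvt,knt] add [cot,pjfh] -> 6 lines: gdhbp lzwe wks cot pjfh pfxp

Answer: gdhbp
lzwe
wks
cot
pjfh
pfxp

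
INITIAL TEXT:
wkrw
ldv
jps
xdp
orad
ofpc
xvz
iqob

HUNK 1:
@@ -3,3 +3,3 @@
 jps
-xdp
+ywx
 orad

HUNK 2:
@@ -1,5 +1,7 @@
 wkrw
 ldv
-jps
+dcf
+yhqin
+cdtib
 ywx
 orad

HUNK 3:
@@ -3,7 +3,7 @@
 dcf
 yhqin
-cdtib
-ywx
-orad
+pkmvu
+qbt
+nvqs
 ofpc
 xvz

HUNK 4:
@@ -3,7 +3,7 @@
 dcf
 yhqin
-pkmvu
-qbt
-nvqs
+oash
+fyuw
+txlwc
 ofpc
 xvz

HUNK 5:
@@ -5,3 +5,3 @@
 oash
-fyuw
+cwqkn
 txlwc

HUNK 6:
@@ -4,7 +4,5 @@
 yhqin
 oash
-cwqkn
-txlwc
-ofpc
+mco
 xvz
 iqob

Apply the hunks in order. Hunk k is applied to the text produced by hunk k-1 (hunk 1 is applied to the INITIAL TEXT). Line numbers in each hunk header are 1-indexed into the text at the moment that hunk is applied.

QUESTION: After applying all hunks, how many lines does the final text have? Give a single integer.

Hunk 1: at line 3 remove [xdp] add [ywx] -> 8 lines: wkrw ldv jps ywx orad ofpc xvz iqob
Hunk 2: at line 1 remove [jps] add [dcf,yhqin,cdtib] -> 10 lines: wkrw ldv dcf yhqin cdtib ywx orad ofpc xvz iqob
Hunk 3: at line 3 remove [cdtib,ywx,orad] add [pkmvu,qbt,nvqs] -> 10 lines: wkrw ldv dcf yhqin pkmvu qbt nvqs ofpc xvz iqob
Hunk 4: at line 3 remove [pkmvu,qbt,nvqs] add [oash,fyuw,txlwc] -> 10 lines: wkrw ldv dcf yhqin oash fyuw txlwc ofpc xvz iqob
Hunk 5: at line 5 remove [fyuw] add [cwqkn] -> 10 lines: wkrw ldv dcf yhqin oash cwqkn txlwc ofpc xvz iqob
Hunk 6: at line 4 remove [cwqkn,txlwc,ofpc] add [mco] -> 8 lines: wkrw ldv dcf yhqin oash mco xvz iqob
Final line count: 8

Answer: 8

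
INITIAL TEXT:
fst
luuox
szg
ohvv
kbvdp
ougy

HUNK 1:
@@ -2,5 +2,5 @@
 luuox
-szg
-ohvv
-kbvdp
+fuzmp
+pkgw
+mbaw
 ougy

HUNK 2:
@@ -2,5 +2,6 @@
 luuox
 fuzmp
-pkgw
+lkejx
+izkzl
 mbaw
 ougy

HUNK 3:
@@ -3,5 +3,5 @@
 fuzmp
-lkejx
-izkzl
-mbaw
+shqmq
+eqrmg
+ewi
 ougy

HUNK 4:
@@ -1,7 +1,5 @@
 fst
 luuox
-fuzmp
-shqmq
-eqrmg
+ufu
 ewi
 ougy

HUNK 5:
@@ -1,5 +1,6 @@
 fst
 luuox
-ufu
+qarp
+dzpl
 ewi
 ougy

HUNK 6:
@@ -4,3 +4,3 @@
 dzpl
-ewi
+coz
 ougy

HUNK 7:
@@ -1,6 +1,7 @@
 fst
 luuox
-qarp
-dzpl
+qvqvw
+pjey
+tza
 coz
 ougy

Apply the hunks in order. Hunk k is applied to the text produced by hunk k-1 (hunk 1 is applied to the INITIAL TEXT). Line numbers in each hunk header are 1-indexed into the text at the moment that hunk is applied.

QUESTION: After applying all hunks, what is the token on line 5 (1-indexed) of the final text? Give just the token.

Hunk 1: at line 2 remove [szg,ohvv,kbvdp] add [fuzmp,pkgw,mbaw] -> 6 lines: fst luuox fuzmp pkgw mbaw ougy
Hunk 2: at line 2 remove [pkgw] add [lkejx,izkzl] -> 7 lines: fst luuox fuzmp lkejx izkzl mbaw ougy
Hunk 3: at line 3 remove [lkejx,izkzl,mbaw] add [shqmq,eqrmg,ewi] -> 7 lines: fst luuox fuzmp shqmq eqrmg ewi ougy
Hunk 4: at line 1 remove [fuzmp,shqmq,eqrmg] add [ufu] -> 5 lines: fst luuox ufu ewi ougy
Hunk 5: at line 1 remove [ufu] add [qarp,dzpl] -> 6 lines: fst luuox qarp dzpl ewi ougy
Hunk 6: at line 4 remove [ewi] add [coz] -> 6 lines: fst luuox qarp dzpl coz ougy
Hunk 7: at line 1 remove [qarp,dzpl] add [qvqvw,pjey,tza] -> 7 lines: fst luuox qvqvw pjey tza coz ougy
Final line 5: tza

Answer: tza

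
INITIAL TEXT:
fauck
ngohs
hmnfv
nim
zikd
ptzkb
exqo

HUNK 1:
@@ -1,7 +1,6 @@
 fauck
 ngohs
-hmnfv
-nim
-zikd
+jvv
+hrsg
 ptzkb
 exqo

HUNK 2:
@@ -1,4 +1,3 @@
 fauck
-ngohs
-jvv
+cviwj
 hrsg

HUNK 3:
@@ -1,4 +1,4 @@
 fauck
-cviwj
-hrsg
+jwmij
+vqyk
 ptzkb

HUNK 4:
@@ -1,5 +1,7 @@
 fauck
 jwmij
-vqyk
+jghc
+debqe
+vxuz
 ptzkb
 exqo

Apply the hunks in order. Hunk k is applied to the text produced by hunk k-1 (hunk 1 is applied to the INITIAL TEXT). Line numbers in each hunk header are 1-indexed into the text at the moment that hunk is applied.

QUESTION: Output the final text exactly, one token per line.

Answer: fauck
jwmij
jghc
debqe
vxuz
ptzkb
exqo

Derivation:
Hunk 1: at line 1 remove [hmnfv,nim,zikd] add [jvv,hrsg] -> 6 lines: fauck ngohs jvv hrsg ptzkb exqo
Hunk 2: at line 1 remove [ngohs,jvv] add [cviwj] -> 5 lines: fauck cviwj hrsg ptzkb exqo
Hunk 3: at line 1 remove [cviwj,hrsg] add [jwmij,vqyk] -> 5 lines: fauck jwmij vqyk ptzkb exqo
Hunk 4: at line 1 remove [vqyk] add [jghc,debqe,vxuz] -> 7 lines: fauck jwmij jghc debqe vxuz ptzkb exqo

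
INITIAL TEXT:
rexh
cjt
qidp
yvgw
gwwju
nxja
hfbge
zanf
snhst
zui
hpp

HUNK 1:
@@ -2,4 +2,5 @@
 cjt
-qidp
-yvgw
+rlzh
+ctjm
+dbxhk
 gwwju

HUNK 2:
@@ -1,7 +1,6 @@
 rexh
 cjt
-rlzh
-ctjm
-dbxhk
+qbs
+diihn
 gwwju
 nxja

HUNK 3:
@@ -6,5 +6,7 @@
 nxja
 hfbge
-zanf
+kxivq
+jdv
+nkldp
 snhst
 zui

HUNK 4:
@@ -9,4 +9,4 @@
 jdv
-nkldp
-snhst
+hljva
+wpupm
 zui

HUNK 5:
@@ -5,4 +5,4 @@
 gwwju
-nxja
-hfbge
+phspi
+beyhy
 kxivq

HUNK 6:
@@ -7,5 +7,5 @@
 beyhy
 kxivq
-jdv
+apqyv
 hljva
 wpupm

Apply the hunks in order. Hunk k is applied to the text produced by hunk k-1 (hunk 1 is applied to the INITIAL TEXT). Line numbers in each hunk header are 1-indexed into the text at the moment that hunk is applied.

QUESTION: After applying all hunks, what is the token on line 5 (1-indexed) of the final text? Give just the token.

Answer: gwwju

Derivation:
Hunk 1: at line 2 remove [qidp,yvgw] add [rlzh,ctjm,dbxhk] -> 12 lines: rexh cjt rlzh ctjm dbxhk gwwju nxja hfbge zanf snhst zui hpp
Hunk 2: at line 1 remove [rlzh,ctjm,dbxhk] add [qbs,diihn] -> 11 lines: rexh cjt qbs diihn gwwju nxja hfbge zanf snhst zui hpp
Hunk 3: at line 6 remove [zanf] add [kxivq,jdv,nkldp] -> 13 lines: rexh cjt qbs diihn gwwju nxja hfbge kxivq jdv nkldp snhst zui hpp
Hunk 4: at line 9 remove [nkldp,snhst] add [hljva,wpupm] -> 13 lines: rexh cjt qbs diihn gwwju nxja hfbge kxivq jdv hljva wpupm zui hpp
Hunk 5: at line 5 remove [nxja,hfbge] add [phspi,beyhy] -> 13 lines: rexh cjt qbs diihn gwwju phspi beyhy kxivq jdv hljva wpupm zui hpp
Hunk 6: at line 7 remove [jdv] add [apqyv] -> 13 lines: rexh cjt qbs diihn gwwju phspi beyhy kxivq apqyv hljva wpupm zui hpp
Final line 5: gwwju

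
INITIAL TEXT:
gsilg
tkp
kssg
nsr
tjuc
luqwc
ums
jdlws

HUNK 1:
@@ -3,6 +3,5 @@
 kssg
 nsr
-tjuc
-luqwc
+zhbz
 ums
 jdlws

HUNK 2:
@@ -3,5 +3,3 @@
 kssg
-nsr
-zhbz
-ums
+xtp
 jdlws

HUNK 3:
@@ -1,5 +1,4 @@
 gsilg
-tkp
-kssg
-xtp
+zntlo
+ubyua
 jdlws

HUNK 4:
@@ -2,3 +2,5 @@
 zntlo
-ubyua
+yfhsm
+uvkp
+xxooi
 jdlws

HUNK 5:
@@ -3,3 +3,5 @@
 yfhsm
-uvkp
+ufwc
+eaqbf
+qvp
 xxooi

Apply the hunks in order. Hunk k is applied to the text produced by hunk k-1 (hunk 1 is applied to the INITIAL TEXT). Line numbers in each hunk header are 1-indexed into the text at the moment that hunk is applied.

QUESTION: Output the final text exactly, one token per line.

Answer: gsilg
zntlo
yfhsm
ufwc
eaqbf
qvp
xxooi
jdlws

Derivation:
Hunk 1: at line 3 remove [tjuc,luqwc] add [zhbz] -> 7 lines: gsilg tkp kssg nsr zhbz ums jdlws
Hunk 2: at line 3 remove [nsr,zhbz,ums] add [xtp] -> 5 lines: gsilg tkp kssg xtp jdlws
Hunk 3: at line 1 remove [tkp,kssg,xtp] add [zntlo,ubyua] -> 4 lines: gsilg zntlo ubyua jdlws
Hunk 4: at line 2 remove [ubyua] add [yfhsm,uvkp,xxooi] -> 6 lines: gsilg zntlo yfhsm uvkp xxooi jdlws
Hunk 5: at line 3 remove [uvkp] add [ufwc,eaqbf,qvp] -> 8 lines: gsilg zntlo yfhsm ufwc eaqbf qvp xxooi jdlws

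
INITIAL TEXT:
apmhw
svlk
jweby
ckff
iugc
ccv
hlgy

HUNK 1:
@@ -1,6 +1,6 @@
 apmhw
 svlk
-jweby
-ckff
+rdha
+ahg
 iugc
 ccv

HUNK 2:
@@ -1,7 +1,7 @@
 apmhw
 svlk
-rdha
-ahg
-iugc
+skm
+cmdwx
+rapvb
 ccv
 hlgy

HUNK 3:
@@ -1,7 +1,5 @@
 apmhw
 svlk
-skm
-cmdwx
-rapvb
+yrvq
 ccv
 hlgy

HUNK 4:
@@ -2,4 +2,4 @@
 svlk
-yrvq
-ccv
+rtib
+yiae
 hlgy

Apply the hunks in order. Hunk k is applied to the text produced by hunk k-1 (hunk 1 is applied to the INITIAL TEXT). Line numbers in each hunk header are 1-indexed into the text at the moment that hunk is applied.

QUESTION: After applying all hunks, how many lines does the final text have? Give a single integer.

Hunk 1: at line 1 remove [jweby,ckff] add [rdha,ahg] -> 7 lines: apmhw svlk rdha ahg iugc ccv hlgy
Hunk 2: at line 1 remove [rdha,ahg,iugc] add [skm,cmdwx,rapvb] -> 7 lines: apmhw svlk skm cmdwx rapvb ccv hlgy
Hunk 3: at line 1 remove [skm,cmdwx,rapvb] add [yrvq] -> 5 lines: apmhw svlk yrvq ccv hlgy
Hunk 4: at line 2 remove [yrvq,ccv] add [rtib,yiae] -> 5 lines: apmhw svlk rtib yiae hlgy
Final line count: 5

Answer: 5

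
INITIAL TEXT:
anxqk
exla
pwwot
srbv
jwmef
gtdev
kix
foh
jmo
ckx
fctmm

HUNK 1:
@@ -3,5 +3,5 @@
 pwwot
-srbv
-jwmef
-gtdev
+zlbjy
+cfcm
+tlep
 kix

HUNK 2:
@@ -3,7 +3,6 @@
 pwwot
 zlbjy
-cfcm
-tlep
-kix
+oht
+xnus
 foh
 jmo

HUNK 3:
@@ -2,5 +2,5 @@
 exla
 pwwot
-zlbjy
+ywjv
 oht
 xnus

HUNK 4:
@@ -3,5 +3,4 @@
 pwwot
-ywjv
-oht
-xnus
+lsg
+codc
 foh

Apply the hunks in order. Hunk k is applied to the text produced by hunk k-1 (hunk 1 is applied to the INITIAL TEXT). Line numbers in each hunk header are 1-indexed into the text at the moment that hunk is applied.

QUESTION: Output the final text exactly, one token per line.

Hunk 1: at line 3 remove [srbv,jwmef,gtdev] add [zlbjy,cfcm,tlep] -> 11 lines: anxqk exla pwwot zlbjy cfcm tlep kix foh jmo ckx fctmm
Hunk 2: at line 3 remove [cfcm,tlep,kix] add [oht,xnus] -> 10 lines: anxqk exla pwwot zlbjy oht xnus foh jmo ckx fctmm
Hunk 3: at line 2 remove [zlbjy] add [ywjv] -> 10 lines: anxqk exla pwwot ywjv oht xnus foh jmo ckx fctmm
Hunk 4: at line 3 remove [ywjv,oht,xnus] add [lsg,codc] -> 9 lines: anxqk exla pwwot lsg codc foh jmo ckx fctmm

Answer: anxqk
exla
pwwot
lsg
codc
foh
jmo
ckx
fctmm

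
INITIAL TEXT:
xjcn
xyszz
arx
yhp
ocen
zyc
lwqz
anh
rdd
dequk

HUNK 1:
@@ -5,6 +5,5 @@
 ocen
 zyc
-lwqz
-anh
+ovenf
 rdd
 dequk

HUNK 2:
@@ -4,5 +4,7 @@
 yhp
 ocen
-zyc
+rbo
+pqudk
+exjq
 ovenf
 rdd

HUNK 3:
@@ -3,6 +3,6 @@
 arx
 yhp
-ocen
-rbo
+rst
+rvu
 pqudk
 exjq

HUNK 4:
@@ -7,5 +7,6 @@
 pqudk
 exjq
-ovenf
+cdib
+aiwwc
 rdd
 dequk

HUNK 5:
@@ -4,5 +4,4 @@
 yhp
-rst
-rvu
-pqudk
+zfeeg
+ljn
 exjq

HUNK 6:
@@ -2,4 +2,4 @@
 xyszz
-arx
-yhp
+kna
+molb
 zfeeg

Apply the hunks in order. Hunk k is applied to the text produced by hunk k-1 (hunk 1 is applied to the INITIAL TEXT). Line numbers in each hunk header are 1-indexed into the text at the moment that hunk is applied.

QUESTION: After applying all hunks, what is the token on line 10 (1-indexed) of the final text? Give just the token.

Hunk 1: at line 5 remove [lwqz,anh] add [ovenf] -> 9 lines: xjcn xyszz arx yhp ocen zyc ovenf rdd dequk
Hunk 2: at line 4 remove [zyc] add [rbo,pqudk,exjq] -> 11 lines: xjcn xyszz arx yhp ocen rbo pqudk exjq ovenf rdd dequk
Hunk 3: at line 3 remove [ocen,rbo] add [rst,rvu] -> 11 lines: xjcn xyszz arx yhp rst rvu pqudk exjq ovenf rdd dequk
Hunk 4: at line 7 remove [ovenf] add [cdib,aiwwc] -> 12 lines: xjcn xyszz arx yhp rst rvu pqudk exjq cdib aiwwc rdd dequk
Hunk 5: at line 4 remove [rst,rvu,pqudk] add [zfeeg,ljn] -> 11 lines: xjcn xyszz arx yhp zfeeg ljn exjq cdib aiwwc rdd dequk
Hunk 6: at line 2 remove [arx,yhp] add [kna,molb] -> 11 lines: xjcn xyszz kna molb zfeeg ljn exjq cdib aiwwc rdd dequk
Final line 10: rdd

Answer: rdd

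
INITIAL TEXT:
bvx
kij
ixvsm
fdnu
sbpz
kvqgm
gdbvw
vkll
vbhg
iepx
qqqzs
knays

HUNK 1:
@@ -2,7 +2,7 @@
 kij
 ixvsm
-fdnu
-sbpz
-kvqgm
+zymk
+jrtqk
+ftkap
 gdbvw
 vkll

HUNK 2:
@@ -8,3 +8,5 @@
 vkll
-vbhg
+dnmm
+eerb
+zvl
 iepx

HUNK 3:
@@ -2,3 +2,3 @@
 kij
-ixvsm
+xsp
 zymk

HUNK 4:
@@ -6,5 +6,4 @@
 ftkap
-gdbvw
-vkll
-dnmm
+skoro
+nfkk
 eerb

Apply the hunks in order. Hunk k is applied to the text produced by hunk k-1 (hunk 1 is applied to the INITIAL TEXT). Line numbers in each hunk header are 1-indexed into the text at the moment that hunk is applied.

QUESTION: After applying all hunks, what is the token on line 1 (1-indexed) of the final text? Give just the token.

Answer: bvx

Derivation:
Hunk 1: at line 2 remove [fdnu,sbpz,kvqgm] add [zymk,jrtqk,ftkap] -> 12 lines: bvx kij ixvsm zymk jrtqk ftkap gdbvw vkll vbhg iepx qqqzs knays
Hunk 2: at line 8 remove [vbhg] add [dnmm,eerb,zvl] -> 14 lines: bvx kij ixvsm zymk jrtqk ftkap gdbvw vkll dnmm eerb zvl iepx qqqzs knays
Hunk 3: at line 2 remove [ixvsm] add [xsp] -> 14 lines: bvx kij xsp zymk jrtqk ftkap gdbvw vkll dnmm eerb zvl iepx qqqzs knays
Hunk 4: at line 6 remove [gdbvw,vkll,dnmm] add [skoro,nfkk] -> 13 lines: bvx kij xsp zymk jrtqk ftkap skoro nfkk eerb zvl iepx qqqzs knays
Final line 1: bvx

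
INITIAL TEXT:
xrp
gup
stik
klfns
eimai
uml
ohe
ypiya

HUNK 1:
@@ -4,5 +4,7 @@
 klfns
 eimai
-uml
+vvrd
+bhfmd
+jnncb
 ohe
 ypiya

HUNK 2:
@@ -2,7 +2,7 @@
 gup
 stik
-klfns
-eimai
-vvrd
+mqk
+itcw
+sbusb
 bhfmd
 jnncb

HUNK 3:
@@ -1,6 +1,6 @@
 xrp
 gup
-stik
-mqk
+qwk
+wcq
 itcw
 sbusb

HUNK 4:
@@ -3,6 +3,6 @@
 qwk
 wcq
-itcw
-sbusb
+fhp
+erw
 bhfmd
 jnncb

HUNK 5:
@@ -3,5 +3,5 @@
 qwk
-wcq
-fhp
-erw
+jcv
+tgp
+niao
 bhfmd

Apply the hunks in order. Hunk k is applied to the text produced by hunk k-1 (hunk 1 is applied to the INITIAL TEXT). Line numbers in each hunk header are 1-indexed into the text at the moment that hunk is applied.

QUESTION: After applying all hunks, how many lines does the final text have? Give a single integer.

Answer: 10

Derivation:
Hunk 1: at line 4 remove [uml] add [vvrd,bhfmd,jnncb] -> 10 lines: xrp gup stik klfns eimai vvrd bhfmd jnncb ohe ypiya
Hunk 2: at line 2 remove [klfns,eimai,vvrd] add [mqk,itcw,sbusb] -> 10 lines: xrp gup stik mqk itcw sbusb bhfmd jnncb ohe ypiya
Hunk 3: at line 1 remove [stik,mqk] add [qwk,wcq] -> 10 lines: xrp gup qwk wcq itcw sbusb bhfmd jnncb ohe ypiya
Hunk 4: at line 3 remove [itcw,sbusb] add [fhp,erw] -> 10 lines: xrp gup qwk wcq fhp erw bhfmd jnncb ohe ypiya
Hunk 5: at line 3 remove [wcq,fhp,erw] add [jcv,tgp,niao] -> 10 lines: xrp gup qwk jcv tgp niao bhfmd jnncb ohe ypiya
Final line count: 10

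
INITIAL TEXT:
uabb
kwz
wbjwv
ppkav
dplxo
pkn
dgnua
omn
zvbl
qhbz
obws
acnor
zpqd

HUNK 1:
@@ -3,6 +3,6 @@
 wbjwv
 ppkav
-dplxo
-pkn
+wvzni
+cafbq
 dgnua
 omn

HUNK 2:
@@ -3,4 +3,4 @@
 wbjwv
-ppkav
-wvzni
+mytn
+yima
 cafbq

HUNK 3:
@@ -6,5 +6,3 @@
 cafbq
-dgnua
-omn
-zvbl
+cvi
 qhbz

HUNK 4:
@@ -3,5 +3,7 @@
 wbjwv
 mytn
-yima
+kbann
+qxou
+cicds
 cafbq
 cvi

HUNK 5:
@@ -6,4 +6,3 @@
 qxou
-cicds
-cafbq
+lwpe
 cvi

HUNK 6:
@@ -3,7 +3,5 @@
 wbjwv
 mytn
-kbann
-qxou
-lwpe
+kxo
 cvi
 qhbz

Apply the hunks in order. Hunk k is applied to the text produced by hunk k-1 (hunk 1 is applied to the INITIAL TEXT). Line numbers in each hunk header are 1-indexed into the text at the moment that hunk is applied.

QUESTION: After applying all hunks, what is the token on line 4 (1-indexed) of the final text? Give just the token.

Hunk 1: at line 3 remove [dplxo,pkn] add [wvzni,cafbq] -> 13 lines: uabb kwz wbjwv ppkav wvzni cafbq dgnua omn zvbl qhbz obws acnor zpqd
Hunk 2: at line 3 remove [ppkav,wvzni] add [mytn,yima] -> 13 lines: uabb kwz wbjwv mytn yima cafbq dgnua omn zvbl qhbz obws acnor zpqd
Hunk 3: at line 6 remove [dgnua,omn,zvbl] add [cvi] -> 11 lines: uabb kwz wbjwv mytn yima cafbq cvi qhbz obws acnor zpqd
Hunk 4: at line 3 remove [yima] add [kbann,qxou,cicds] -> 13 lines: uabb kwz wbjwv mytn kbann qxou cicds cafbq cvi qhbz obws acnor zpqd
Hunk 5: at line 6 remove [cicds,cafbq] add [lwpe] -> 12 lines: uabb kwz wbjwv mytn kbann qxou lwpe cvi qhbz obws acnor zpqd
Hunk 6: at line 3 remove [kbann,qxou,lwpe] add [kxo] -> 10 lines: uabb kwz wbjwv mytn kxo cvi qhbz obws acnor zpqd
Final line 4: mytn

Answer: mytn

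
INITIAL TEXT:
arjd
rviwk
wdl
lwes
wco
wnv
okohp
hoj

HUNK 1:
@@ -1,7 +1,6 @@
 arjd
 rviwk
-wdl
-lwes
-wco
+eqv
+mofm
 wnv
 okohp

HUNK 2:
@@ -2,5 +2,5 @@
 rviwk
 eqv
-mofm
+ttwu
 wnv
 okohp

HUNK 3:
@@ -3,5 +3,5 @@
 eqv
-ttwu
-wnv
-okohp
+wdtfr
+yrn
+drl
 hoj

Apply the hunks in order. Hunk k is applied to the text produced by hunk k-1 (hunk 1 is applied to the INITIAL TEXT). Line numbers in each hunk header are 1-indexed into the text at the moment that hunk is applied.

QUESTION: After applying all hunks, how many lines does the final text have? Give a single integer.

Hunk 1: at line 1 remove [wdl,lwes,wco] add [eqv,mofm] -> 7 lines: arjd rviwk eqv mofm wnv okohp hoj
Hunk 2: at line 2 remove [mofm] add [ttwu] -> 7 lines: arjd rviwk eqv ttwu wnv okohp hoj
Hunk 3: at line 3 remove [ttwu,wnv,okohp] add [wdtfr,yrn,drl] -> 7 lines: arjd rviwk eqv wdtfr yrn drl hoj
Final line count: 7

Answer: 7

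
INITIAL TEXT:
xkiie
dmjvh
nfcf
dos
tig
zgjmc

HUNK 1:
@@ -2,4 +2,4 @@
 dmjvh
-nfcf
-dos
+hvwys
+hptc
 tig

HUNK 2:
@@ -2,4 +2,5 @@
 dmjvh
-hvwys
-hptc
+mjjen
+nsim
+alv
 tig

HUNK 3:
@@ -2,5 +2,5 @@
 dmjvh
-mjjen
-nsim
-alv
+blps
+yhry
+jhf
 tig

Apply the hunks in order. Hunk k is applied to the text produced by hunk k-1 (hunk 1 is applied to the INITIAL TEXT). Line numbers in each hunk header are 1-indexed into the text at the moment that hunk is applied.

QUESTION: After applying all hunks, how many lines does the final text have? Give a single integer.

Hunk 1: at line 2 remove [nfcf,dos] add [hvwys,hptc] -> 6 lines: xkiie dmjvh hvwys hptc tig zgjmc
Hunk 2: at line 2 remove [hvwys,hptc] add [mjjen,nsim,alv] -> 7 lines: xkiie dmjvh mjjen nsim alv tig zgjmc
Hunk 3: at line 2 remove [mjjen,nsim,alv] add [blps,yhry,jhf] -> 7 lines: xkiie dmjvh blps yhry jhf tig zgjmc
Final line count: 7

Answer: 7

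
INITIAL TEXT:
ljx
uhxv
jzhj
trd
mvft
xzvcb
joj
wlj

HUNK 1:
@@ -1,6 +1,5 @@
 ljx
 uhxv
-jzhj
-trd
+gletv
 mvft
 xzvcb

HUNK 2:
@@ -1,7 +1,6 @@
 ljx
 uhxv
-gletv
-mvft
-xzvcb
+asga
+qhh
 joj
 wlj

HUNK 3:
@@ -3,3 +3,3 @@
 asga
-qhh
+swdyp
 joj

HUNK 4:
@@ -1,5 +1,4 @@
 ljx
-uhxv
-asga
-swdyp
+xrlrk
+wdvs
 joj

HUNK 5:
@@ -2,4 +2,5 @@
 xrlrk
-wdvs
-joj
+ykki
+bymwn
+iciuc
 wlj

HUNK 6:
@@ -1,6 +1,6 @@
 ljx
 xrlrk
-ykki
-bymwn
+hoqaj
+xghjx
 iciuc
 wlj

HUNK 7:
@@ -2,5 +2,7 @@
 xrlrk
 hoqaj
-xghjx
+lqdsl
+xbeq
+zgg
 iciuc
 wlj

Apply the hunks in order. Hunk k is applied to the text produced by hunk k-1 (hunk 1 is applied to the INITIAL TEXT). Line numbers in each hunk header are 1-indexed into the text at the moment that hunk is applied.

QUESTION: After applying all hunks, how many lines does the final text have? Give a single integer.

Hunk 1: at line 1 remove [jzhj,trd] add [gletv] -> 7 lines: ljx uhxv gletv mvft xzvcb joj wlj
Hunk 2: at line 1 remove [gletv,mvft,xzvcb] add [asga,qhh] -> 6 lines: ljx uhxv asga qhh joj wlj
Hunk 3: at line 3 remove [qhh] add [swdyp] -> 6 lines: ljx uhxv asga swdyp joj wlj
Hunk 4: at line 1 remove [uhxv,asga,swdyp] add [xrlrk,wdvs] -> 5 lines: ljx xrlrk wdvs joj wlj
Hunk 5: at line 2 remove [wdvs,joj] add [ykki,bymwn,iciuc] -> 6 lines: ljx xrlrk ykki bymwn iciuc wlj
Hunk 6: at line 1 remove [ykki,bymwn] add [hoqaj,xghjx] -> 6 lines: ljx xrlrk hoqaj xghjx iciuc wlj
Hunk 7: at line 2 remove [xghjx] add [lqdsl,xbeq,zgg] -> 8 lines: ljx xrlrk hoqaj lqdsl xbeq zgg iciuc wlj
Final line count: 8

Answer: 8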